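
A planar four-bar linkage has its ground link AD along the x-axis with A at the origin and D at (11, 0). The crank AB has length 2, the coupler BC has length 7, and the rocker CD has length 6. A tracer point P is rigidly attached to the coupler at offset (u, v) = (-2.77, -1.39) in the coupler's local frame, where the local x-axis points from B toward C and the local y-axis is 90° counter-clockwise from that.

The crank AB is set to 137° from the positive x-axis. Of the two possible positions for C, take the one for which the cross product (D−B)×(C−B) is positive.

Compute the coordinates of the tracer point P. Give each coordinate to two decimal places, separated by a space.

A=(0,0), D=(11.00,0)
B = A + 2.00·(cos137°, sin137°) = (-1.4627, 1.3640)
|BD| = 12.5371
circle(B,7.00) ∩ circle(D,6.00): a=6.7870, h=1.7136
  candidates: C₊=(5.4705,2.3290) cross=21.483; C₋=(5.0976,-1.0778) cross=-21.483
  mode + wants cross > 0 → take C=(5.4705,2.3290) (cross=21.483)
ex = (C−B)/|BC| = (0.9905,0.1379); ey = (-0.1379,0.9905)
P = B + -2.77·ex + -1.39·ey = (-4.0146,-0.3946)

-4.01 -0.39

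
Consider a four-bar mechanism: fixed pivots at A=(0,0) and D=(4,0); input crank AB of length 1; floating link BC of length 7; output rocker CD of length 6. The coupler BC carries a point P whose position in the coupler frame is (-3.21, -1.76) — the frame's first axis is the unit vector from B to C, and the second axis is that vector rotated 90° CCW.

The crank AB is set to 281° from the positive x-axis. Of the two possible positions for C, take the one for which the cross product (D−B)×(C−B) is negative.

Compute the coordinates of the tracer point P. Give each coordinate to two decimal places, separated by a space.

A=(0,0), D=(4.00,0)
B = A + 1.00·(cos281°, sin281°) = (0.1908, -0.9816)
|BD| = 3.9336
circle(B,7.00) ∩ circle(D,6.00): a=3.6192, h=5.9918
  candidates: C₊=(2.2003,5.7237) cross=23.569; C₋=(5.1908,-5.8807) cross=-23.569
  mode - wants cross < 0 → take C=(5.1908,-5.8807) (cross=-23.569)
ex = (C−B)/|BC| = (0.7143,-0.6999); ey = (0.6999,0.7143)
P = B + -3.21·ex + -1.76·ey = (-3.3338,0.0078)

-3.33 0.01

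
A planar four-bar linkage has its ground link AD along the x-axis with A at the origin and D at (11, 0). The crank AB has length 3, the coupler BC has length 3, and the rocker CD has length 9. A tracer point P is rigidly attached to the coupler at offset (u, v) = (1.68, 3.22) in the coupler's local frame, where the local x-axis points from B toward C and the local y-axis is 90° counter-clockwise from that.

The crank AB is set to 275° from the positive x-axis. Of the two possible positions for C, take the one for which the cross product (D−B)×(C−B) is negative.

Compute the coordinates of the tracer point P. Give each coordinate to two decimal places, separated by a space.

3.07 -0.68

A=(0,0), D=(11.00,0)
B = A + 3.00·(cos275°, sin275°) = (0.2615, -2.9886)
|BD| = 11.1466
circle(B,3.00) ∩ circle(D,9.00): a=2.3437, h=1.8728
  candidates: C₊=(2.0172,-0.5560) cross=20.875; C₋=(3.0214,-4.1644) cross=-20.875
  mode - wants cross < 0 → take C=(3.0214,-4.1644) (cross=-20.875)
ex = (C−B)/|BC| = (0.9200,-0.3919); ey = (0.3919,0.9200)
P = B + 1.68·ex + 3.22·ey = (3.0691,-0.6847)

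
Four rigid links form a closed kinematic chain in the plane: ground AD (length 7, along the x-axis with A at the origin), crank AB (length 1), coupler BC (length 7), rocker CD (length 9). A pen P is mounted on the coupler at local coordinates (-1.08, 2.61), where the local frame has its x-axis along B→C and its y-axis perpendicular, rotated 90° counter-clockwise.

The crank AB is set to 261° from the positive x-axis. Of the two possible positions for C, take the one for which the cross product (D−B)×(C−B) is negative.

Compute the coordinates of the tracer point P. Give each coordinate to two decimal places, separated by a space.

A=(0,0), D=(7.00,0)
B = A + 1.00·(cos261°, sin261°) = (-0.1564, -0.9877)
|BD| = 7.2243
circle(B,7.00) ∩ circle(D,9.00): a=1.3974, h=6.8591
  candidates: C₊=(0.2901,5.9981) cross=49.552; C₋=(2.1656,-7.5913) cross=-49.552
  mode - wants cross < 0 → take C=(2.1656,-7.5913) (cross=-49.552)
ex = (C−B)/|BC| = (0.3317,-0.9434); ey = (0.9434,0.3317)
P = B + -1.08·ex + 2.61·ey = (1.9475,0.8969)

1.95 0.90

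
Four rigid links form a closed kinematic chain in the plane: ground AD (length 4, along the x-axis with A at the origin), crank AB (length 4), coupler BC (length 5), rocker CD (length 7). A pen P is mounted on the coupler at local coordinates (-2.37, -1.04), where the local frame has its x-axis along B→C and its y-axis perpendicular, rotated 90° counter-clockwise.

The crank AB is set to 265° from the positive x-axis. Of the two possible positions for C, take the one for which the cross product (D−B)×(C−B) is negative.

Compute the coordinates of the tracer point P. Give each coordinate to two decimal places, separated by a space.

A=(0,0), D=(4.00,0)
B = A + 4.00·(cos265°, sin265°) = (-0.3486, -3.9848)
|BD| = 5.8982
circle(B,5.00) ∩ circle(D,7.00): a=0.9146, h=4.9156
  candidates: C₊=(-2.9953,0.2573) cross=28.994; C₋=(3.6466,-6.9911) cross=-28.994
  mode - wants cross < 0 → take C=(3.6466,-6.9911) (cross=-28.994)
ex = (C−B)/|BC| = (0.7991,-0.6013); ey = (0.6013,0.7991)
P = B + -2.37·ex + -1.04·ey = (-2.8677,-3.3908)

-2.87 -3.39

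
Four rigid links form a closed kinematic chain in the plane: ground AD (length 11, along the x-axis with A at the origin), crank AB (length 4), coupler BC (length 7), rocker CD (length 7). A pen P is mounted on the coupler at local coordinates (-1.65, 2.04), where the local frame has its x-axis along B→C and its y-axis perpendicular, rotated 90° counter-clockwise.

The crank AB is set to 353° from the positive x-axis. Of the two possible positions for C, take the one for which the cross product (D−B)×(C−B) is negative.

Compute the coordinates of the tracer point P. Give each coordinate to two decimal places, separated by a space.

A=(0,0), D=(11.00,0)
B = A + 4.00·(cos353°, sin353°) = (3.9702, -0.4875)
|BD| = 7.0467
circle(B,7.00) ∩ circle(D,7.00): a=3.5233, h=6.0486
  candidates: C₊=(7.0667,5.7904) cross=42.623; C₋=(7.9035,-6.2779) cross=-42.623
  mode - wants cross < 0 → take C=(7.9035,-6.2779) (cross=-42.623)
ex = (C−B)/|BC| = (0.5619,-0.8272); ey = (0.8272,0.5619)
P = B + -1.65·ex + 2.04·ey = (4.7305,2.0237)

4.73 2.02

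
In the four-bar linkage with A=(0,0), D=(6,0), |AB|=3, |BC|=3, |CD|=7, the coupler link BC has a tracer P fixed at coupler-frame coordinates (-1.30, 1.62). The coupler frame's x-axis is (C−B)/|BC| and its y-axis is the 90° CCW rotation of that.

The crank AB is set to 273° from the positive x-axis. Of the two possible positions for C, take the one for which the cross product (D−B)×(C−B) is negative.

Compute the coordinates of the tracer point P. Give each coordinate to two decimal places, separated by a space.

0.85 -1.04

A=(0,0), D=(6.00,0)
B = A + 3.00·(cos273°, sin273°) = (0.1570, -2.9959)
|BD| = 6.5663
circle(B,3.00) ∩ circle(D,7.00): a=0.2373, h=2.9906
  candidates: C₊=(-0.9963,-0.2264) cross=19.637; C₋=(1.7326,-5.5488) cross=-19.637
  mode - wants cross < 0 → take C=(1.7326,-5.5488) (cross=-19.637)
ex = (C−B)/|BC| = (0.5252,-0.8510); ey = (0.8510,0.5252)
P = B + -1.30·ex + 1.62·ey = (0.8528,-1.0388)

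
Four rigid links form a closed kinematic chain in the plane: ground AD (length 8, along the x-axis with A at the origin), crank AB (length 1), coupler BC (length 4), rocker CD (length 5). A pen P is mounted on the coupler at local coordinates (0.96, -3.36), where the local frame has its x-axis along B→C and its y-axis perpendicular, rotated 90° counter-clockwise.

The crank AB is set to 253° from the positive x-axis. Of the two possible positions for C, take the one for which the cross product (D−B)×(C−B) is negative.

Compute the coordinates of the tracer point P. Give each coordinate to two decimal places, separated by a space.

A=(0,0), D=(8.00,0)
B = A + 1.00·(cos253°, sin253°) = (-0.2924, -0.9563)
|BD| = 8.3473
circle(B,4.00) ∩ circle(D,5.00): a=3.6346, h=1.6703
  candidates: C₊=(3.1269,1.1194) cross=13.943; C₋=(3.5096,-2.1992) cross=-13.943
  mode - wants cross < 0 → take C=(3.5096,-2.1992) (cross=-13.943)
ex = (C−B)/|BC| = (0.9505,-0.3107); ey = (0.3107,0.9505)
P = B + 0.96·ex + -3.36·ey = (-0.4239,-4.4483)

-0.42 -4.45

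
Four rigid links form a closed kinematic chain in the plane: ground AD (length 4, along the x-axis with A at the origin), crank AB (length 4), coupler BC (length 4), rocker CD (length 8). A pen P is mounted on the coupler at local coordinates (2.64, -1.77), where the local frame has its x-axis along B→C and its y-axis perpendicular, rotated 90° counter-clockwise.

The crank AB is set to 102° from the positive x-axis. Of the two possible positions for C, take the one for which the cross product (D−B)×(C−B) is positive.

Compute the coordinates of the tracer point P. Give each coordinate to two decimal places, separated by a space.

A=(0,0), D=(4.00,0)
B = A + 4.00·(cos102°, sin102°) = (-0.8316, 3.9126)
|BD| = 6.2172
circle(B,4.00) ∩ circle(D,8.00): a=-0.7517, h=3.9287
  candidates: C₊=(1.0566,7.4388) cross=24.426; C₋=(-3.8883,1.3324) cross=-24.426
  mode + wants cross > 0 → take C=(1.0566,7.4388) (cross=24.426)
ex = (C−B)/|BC| = (0.4721,0.8816); ey = (-0.8816,0.4721)
P = B + 2.64·ex + -1.77·ey = (1.9750,5.4044)

1.97 5.40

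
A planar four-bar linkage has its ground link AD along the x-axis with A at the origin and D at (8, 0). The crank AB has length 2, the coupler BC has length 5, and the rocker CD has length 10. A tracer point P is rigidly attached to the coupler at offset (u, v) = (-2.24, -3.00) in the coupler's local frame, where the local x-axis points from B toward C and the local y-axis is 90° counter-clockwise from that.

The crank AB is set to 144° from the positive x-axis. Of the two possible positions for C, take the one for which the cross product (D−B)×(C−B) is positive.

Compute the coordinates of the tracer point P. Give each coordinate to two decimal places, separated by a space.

A=(0,0), D=(8.00,0)
B = A + 2.00·(cos144°, sin144°) = (-1.6180, 1.1756)
|BD| = 9.6896
circle(B,5.00) ∩ circle(D,10.00): a=0.9747, h=4.9041
  candidates: C₊=(-0.0556,5.9252) cross=47.519; C₋=(-1.2455,-3.8105) cross=-47.519
  mode + wants cross > 0 → take C=(-0.0556,5.9252) (cross=47.519)
ex = (C−B)/|BC| = (0.3125,0.9499); ey = (-0.9499,0.3125)
P = B + -2.24·ex + -3.00·ey = (0.5317,-1.8897)

0.53 -1.89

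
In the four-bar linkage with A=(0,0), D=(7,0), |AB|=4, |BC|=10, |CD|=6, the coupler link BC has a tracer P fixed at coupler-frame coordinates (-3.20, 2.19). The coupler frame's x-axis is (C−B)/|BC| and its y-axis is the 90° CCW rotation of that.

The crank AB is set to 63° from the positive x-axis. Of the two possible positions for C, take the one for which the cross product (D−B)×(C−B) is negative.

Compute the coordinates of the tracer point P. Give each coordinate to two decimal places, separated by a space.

A=(0,0), D=(7.00,0)
B = A + 4.00·(cos63°, sin63°) = (1.8160, 3.5640)
|BD| = 6.2910
circle(B,10.00) ∩ circle(D,6.00): a=8.2321, h=5.6773
  candidates: C₊=(11.8160,3.5786) cross=35.716; C₋=(5.3832,-5.7781) cross=-35.716
  mode - wants cross < 0 → take C=(5.3832,-5.7781) (cross=-35.716)
ex = (C−B)/|BC| = (0.3567,-0.9342); ey = (0.9342,0.3567)
P = B + -3.20·ex + 2.19·ey = (2.7204,7.3347)

2.72 7.33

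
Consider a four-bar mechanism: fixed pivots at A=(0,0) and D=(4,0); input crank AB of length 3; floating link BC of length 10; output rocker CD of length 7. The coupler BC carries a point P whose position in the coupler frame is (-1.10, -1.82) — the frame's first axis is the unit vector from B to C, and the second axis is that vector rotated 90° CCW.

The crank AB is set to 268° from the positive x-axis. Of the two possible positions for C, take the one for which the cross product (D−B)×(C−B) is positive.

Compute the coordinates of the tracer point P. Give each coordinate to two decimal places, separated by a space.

A=(0,0), D=(4.00,0)
B = A + 3.00·(cos268°, sin268°) = (-0.1047, -2.9982)
|BD| = 5.0831
circle(B,10.00) ∩ circle(D,7.00): a=7.5582, h=6.5478
  candidates: C₊=(2.1366,6.7474) cross=33.283; C₋=(9.8608,-3.8276) cross=-33.283
  mode + wants cross > 0 → take C=(2.1366,6.7474) (cross=33.283)
ex = (C−B)/|BC| = (0.2241,0.9746); ey = (-0.9746,0.2241)
P = B + -1.10·ex + -1.82·ey = (1.4225,-4.4781)

1.42 -4.48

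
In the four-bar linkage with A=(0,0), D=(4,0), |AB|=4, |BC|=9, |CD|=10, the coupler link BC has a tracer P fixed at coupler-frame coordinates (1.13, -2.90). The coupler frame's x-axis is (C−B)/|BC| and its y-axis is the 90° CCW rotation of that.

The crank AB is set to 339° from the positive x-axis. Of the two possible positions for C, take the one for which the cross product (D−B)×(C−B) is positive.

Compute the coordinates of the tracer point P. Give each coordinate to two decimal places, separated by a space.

1.32 0.53

A=(0,0), D=(4.00,0)
B = A + 4.00·(cos339°, sin339°) = (3.7343, -1.4335)
|BD| = 1.4579
circle(B,9.00) ∩ circle(D,10.00): a=-5.7874, h=6.8925
  candidates: C₊=(-4.0974,-5.8679) cross=10.048; C₋=(9.4567,-8.3800) cross=-10.048
  mode + wants cross > 0 → take C=(-4.0974,-5.8679) (cross=10.048)
ex = (C−B)/|BC| = (-0.8702,-0.4927); ey = (0.4927,-0.8702)
P = B + 1.13·ex + -2.90·ey = (1.3221,0.5333)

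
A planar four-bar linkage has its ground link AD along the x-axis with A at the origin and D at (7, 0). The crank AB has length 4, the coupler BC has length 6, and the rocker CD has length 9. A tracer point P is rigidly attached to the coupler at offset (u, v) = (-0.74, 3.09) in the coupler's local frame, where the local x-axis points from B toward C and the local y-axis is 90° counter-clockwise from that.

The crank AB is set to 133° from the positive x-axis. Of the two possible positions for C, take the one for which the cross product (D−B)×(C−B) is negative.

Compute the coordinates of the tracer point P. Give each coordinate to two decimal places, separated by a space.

A=(0,0), D=(7.00,0)
B = A + 4.00·(cos133°, sin133°) = (-2.7280, 2.9254)
|BD| = 10.1583
circle(B,6.00) ∩ circle(D,9.00): a=2.8642, h=5.2722
  candidates: C₊=(1.5332,7.1494) cross=53.557; C₋=(-1.5034,-2.9483) cross=-53.557
  mode - wants cross < 0 → take C=(-1.5034,-2.9483) (cross=-53.557)
ex = (C−B)/|BC| = (0.2041,-0.9789); ey = (0.9789,0.2041)
P = B + -0.74·ex + 3.09·ey = (0.1459,4.2805)

0.15 4.28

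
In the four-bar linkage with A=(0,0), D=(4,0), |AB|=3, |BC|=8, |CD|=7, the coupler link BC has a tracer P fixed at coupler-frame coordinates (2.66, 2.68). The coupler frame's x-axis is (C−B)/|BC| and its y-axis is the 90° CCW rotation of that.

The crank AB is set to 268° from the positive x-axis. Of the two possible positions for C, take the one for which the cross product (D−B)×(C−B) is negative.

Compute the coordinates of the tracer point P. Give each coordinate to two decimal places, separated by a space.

A=(0,0), D=(4.00,0)
B = A + 3.00·(cos268°, sin268°) = (-0.1047, -2.9982)
|BD| = 5.0831
circle(B,8.00) ∩ circle(D,7.00): a=4.0170, h=6.9183
  candidates: C₊=(-0.9415,4.9579) cross=35.166; C₋=(7.2198,-6.2155) cross=-35.166
  mode - wants cross < 0 → take C=(7.2198,-6.2155) (cross=-35.166)
ex = (C−B)/|BC| = (0.9156,-0.4022); ey = (0.4022,0.9156)
P = B + 2.66·ex + 2.68·ey = (3.4085,-1.6142)

3.41 -1.61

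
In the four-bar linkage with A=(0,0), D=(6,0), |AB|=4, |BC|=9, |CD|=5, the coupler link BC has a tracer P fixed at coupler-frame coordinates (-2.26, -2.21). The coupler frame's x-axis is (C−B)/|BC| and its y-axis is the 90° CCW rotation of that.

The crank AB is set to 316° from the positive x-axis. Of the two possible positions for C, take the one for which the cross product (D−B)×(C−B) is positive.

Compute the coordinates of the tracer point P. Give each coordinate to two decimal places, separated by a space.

A=(0,0), D=(6.00,0)
B = A + 4.00·(cos316°, sin316°) = (2.8774, -2.7786)
|BD| = 4.1799
circle(B,9.00) ∩ circle(D,5.00): a=8.7887, h=1.9389
  candidates: C₊=(8.1541,4.5122) cross=8.105; C₋=(10.7319,1.6152) cross=-8.105
  mode + wants cross > 0 → take C=(8.1541,4.5122) (cross=8.105)
ex = (C−B)/|BC| = (0.5863,0.8101); ey = (-0.8101,0.5863)
P = B + -2.26·ex + -2.21·ey = (3.3426,-5.9052)

3.34 -5.91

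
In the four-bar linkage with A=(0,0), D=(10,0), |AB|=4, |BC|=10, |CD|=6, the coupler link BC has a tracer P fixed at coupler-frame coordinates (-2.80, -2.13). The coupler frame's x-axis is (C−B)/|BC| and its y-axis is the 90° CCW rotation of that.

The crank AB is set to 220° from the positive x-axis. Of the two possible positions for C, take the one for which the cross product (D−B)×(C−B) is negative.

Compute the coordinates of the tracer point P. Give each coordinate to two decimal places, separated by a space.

A=(0,0), D=(10.00,0)
B = A + 4.00·(cos220°, sin220°) = (-3.0642, -2.5712)
|BD| = 13.3148
circle(B,10.00) ∩ circle(D,6.00): a=9.0607, h=4.2312
  candidates: C₊=(5.0090,3.3301) cross=56.338; C₋=(6.6431,-4.9730) cross=-56.338
  mode - wants cross < 0 → take C=(6.6431,-4.9730) (cross=-56.338)
ex = (C−B)/|BC| = (0.9707,-0.2402); ey = (0.2402,0.9707)
P = B + -2.80·ex + -2.13·ey = (-6.2938,-3.9663)

-6.29 -3.97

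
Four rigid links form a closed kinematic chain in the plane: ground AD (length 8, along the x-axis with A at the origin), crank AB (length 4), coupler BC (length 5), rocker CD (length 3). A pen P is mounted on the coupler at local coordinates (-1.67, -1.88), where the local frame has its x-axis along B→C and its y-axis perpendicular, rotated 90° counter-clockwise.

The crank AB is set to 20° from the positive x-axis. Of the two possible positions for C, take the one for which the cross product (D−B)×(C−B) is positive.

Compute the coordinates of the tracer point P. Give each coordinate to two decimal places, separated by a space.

2.77 -0.95

A=(0,0), D=(8.00,0)
B = A + 4.00·(cos20°, sin20°) = (3.7588, 1.3681)
|BD| = 4.4564
circle(B,5.00) ∩ circle(D,3.00): a=4.0234, h=2.9686
  candidates: C₊=(8.4992,2.9582) cross=13.229; C₋=(6.6765,-2.6923) cross=-13.229
  mode + wants cross > 0 → take C=(8.4992,2.9582) (cross=13.229)
ex = (C−B)/|BC| = (0.9481,0.3180); ey = (-0.3180,0.9481)
P = B + -1.67·ex + -1.88·ey = (2.7733,-0.9454)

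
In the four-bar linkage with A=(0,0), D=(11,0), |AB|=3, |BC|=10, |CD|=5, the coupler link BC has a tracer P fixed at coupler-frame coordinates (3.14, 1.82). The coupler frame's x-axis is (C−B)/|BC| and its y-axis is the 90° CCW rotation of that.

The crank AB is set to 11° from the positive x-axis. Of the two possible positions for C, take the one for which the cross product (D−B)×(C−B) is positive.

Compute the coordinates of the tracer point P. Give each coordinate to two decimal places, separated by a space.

4.99 3.57

A=(0,0), D=(11.00,0)
B = A + 3.00·(cos11°, sin11°) = (2.9449, 0.5724)
|BD| = 8.0754
circle(B,10.00) ∩ circle(D,5.00): a=8.6814, h=4.9631
  candidates: C₊=(11.9563,4.9077) cross=40.080; C₋=(11.2527,-4.9936) cross=-40.080
  mode + wants cross > 0 → take C=(11.9563,4.9077) (cross=40.080)
ex = (C−B)/|BC| = (0.9011,0.4335); ey = (-0.4335,0.9011)
P = B + 3.14·ex + 1.82·ey = (4.9854,3.5738)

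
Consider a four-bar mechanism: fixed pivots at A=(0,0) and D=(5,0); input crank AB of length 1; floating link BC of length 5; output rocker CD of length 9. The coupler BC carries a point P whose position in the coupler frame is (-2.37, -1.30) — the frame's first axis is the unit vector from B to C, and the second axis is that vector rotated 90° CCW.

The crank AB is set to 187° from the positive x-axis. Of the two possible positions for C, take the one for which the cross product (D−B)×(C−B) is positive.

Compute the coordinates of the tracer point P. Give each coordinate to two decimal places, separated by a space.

1.06 -1.88

A=(0,0), D=(5.00,0)
B = A + 1.00·(cos187°, sin187°) = (-0.9925, -0.1219)
|BD| = 5.9938
circle(B,5.00) ∩ circle(D,9.00): a=-1.6746, h=4.7112
  candidates: C₊=(-2.7626,4.5543) cross=28.238; C₋=(-2.5710,-4.8662) cross=-28.238
  mode + wants cross > 0 → take C=(-2.7626,4.5543) (cross=28.238)
ex = (C−B)/|BC| = (-0.3540,0.9352); ey = (-0.9352,-0.3540)
P = B + -2.37·ex + -1.30·ey = (1.0623,-1.8782)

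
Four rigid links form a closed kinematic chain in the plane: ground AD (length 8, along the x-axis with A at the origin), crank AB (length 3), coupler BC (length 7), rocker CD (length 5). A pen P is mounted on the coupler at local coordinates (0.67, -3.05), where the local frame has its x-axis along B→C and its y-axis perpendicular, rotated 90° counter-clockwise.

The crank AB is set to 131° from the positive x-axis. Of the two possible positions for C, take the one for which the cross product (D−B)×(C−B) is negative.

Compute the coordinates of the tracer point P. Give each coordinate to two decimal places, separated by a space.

A=(0,0), D=(8.00,0)
B = A + 3.00·(cos131°, sin131°) = (-1.9682, 2.2641)
|BD| = 10.2221
circle(B,7.00) ∩ circle(D,5.00): a=6.2850, h=3.0821
  candidates: C₊=(4.8433,3.8776) cross=31.505; C₋=(3.4780,-2.1335) cross=-31.505
  mode - wants cross < 0 → take C=(3.4780,-2.1335) (cross=-31.505)
ex = (C−B)/|BC| = (0.7780,-0.6282); ey = (0.6282,0.7780)
P = B + 0.67·ex + -3.05·ey = (-3.3630,-0.5298)

-3.36 -0.53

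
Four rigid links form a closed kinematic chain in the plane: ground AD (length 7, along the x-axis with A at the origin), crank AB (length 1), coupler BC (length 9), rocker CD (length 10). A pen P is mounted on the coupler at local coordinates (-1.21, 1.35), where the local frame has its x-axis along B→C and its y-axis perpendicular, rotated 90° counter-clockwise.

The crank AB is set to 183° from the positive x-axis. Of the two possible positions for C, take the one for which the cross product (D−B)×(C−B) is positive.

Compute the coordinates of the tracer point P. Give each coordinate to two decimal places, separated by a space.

-2.65 -0.79

A=(0,0), D=(7.00,0)
B = A + 1.00·(cos183°, sin183°) = (-0.9986, -0.0523)
|BD| = 7.9988
circle(B,9.00) ∩ circle(D,10.00): a=2.8117, h=8.5495
  candidates: C₊=(1.7571,8.5154) cross=68.386; C₋=(1.8690,-8.5833) cross=-68.386
  mode + wants cross > 0 → take C=(1.7571,8.5154) (cross=68.386)
ex = (C−B)/|BC| = (0.3062,0.9520); ey = (-0.9520,0.3062)
P = B + -1.21·ex + 1.35·ey = (-2.6543,-0.7909)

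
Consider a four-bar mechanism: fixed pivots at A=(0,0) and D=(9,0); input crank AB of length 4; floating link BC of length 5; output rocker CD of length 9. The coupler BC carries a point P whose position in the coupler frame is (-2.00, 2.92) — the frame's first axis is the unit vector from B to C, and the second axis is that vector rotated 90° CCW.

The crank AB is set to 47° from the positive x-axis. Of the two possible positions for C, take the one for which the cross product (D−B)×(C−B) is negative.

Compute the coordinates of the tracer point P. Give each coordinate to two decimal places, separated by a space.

A=(0,0), D=(9.00,0)
B = A + 4.00·(cos47°, sin47°) = (2.7280, 2.9254)
|BD| = 6.9207
circle(B,5.00) ∩ circle(D,9.00): a=-0.5855, h=4.9656
  candidates: C₊=(4.2964,7.6731) cross=34.365; C₋=(0.0984,-1.3273) cross=-34.365
  mode - wants cross < 0 → take C=(0.0984,-1.3273) (cross=-34.365)
ex = (C−B)/|BC| = (-0.5259,-0.8505); ey = (0.8505,-0.5259)
P = B + -2.00·ex + 2.92·ey = (6.2634,3.0908)

6.26 3.09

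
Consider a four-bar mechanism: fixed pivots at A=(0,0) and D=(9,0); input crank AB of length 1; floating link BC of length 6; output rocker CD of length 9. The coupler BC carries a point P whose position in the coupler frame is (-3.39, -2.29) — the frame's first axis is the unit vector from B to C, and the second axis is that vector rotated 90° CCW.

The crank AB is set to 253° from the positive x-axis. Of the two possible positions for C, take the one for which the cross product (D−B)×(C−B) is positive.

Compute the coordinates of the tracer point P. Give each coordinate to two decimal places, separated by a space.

A=(0,0), D=(9.00,0)
B = A + 1.00·(cos253°, sin253°) = (-0.2924, -0.9563)
|BD| = 9.3415
circle(B,6.00) ∩ circle(D,9.00): a=2.2621, h=5.5572
  candidates: C₊=(1.3889,4.8033) cross=51.913; C₋=(2.5268,-6.2528) cross=-51.913
  mode + wants cross > 0 → take C=(1.3889,4.8033) (cross=51.913)
ex = (C−B)/|BC| = (0.2802,0.9599); ey = (-0.9599,0.2802)
P = B + -3.39·ex + -2.29·ey = (0.9559,-4.8522)

0.96 -4.85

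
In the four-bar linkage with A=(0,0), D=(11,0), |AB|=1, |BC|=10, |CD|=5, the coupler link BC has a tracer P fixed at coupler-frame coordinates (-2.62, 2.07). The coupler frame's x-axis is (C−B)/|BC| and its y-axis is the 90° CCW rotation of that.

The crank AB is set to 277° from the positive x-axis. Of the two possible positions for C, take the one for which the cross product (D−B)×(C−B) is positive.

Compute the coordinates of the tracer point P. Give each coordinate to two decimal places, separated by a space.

-3.20 -0.65

A=(0,0), D=(11.00,0)
B = A + 1.00·(cos277°, sin277°) = (0.1219, -0.9925)
|BD| = 10.9233
circle(B,10.00) ∩ circle(D,5.00): a=8.8947, h=4.5700
  candidates: C₊=(8.5645,4.3667) cross=49.919; C₋=(9.3950,-4.7354) cross=-49.919
  mode + wants cross > 0 → take C=(8.5645,4.3667) (cross=49.919)
ex = (C−B)/|BC| = (0.8443,0.5359); ey = (-0.5359,0.8443)
P = B + -2.62·ex + 2.07·ey = (-3.1995,-0.6491)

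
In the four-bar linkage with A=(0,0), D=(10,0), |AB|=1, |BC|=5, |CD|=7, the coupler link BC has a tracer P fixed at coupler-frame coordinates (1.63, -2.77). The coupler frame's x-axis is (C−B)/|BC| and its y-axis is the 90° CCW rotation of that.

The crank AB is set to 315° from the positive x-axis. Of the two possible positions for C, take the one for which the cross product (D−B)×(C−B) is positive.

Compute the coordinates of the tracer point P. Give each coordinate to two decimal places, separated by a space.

3.89 -1.13

A=(0,0), D=(10.00,0)
B = A + 1.00·(cos315°, sin315°) = (0.7071, -0.7071)
|BD| = 9.3198
circle(B,5.00) ∩ circle(D,7.00): a=3.3723, h=3.6916
  candidates: C₊=(3.7896,3.2297) cross=34.404; C₋=(4.3498,-4.1322) cross=-34.404
  mode + wants cross > 0 → take C=(3.7896,3.2297) (cross=34.404)
ex = (C−B)/|BC| = (0.6165,0.7874); ey = (-0.7874,0.6165)
P = B + 1.63·ex + -2.77·ey = (3.8930,-1.1314)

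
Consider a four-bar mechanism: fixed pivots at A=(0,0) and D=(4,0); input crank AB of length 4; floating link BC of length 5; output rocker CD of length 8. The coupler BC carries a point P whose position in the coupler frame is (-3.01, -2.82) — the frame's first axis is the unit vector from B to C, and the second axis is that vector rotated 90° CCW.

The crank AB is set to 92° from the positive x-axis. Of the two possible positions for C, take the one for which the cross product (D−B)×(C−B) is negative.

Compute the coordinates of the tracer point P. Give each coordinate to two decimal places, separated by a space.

A=(0,0), D=(4.00,0)
B = A + 4.00·(cos92°, sin92°) = (-0.1396, 3.9976)
|BD| = 5.7547
circle(B,5.00) ∩ circle(D,8.00): a=-0.5112, h=4.9738
  candidates: C₊=(2.9478,7.9305) cross=28.623; C₋=(-3.9624,0.7748) cross=-28.623
  mode - wants cross < 0 → take C=(-3.9624,0.7748) (cross=-28.623)
ex = (C−B)/|BC| = (-0.7646,-0.6446); ey = (0.6446,-0.7646)
P = B + -3.01·ex + -2.82·ey = (0.3441,8.0937)

0.34 8.09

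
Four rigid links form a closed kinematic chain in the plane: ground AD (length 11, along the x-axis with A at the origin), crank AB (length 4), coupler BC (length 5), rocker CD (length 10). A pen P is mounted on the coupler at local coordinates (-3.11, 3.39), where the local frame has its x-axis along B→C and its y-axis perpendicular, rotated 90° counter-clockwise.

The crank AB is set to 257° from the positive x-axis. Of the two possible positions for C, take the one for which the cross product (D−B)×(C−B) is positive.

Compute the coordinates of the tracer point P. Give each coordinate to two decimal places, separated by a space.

-5.23 -5.46

A=(0,0), D=(11.00,0)
B = A + 4.00·(cos257°, sin257°) = (-0.8998, -3.8975)
|BD| = 12.5218
circle(B,5.00) ∩ circle(D,10.00): a=3.2661, h=3.7858
  candidates: C₊=(1.0257,0.7169) cross=47.405; C₋=(3.3824,-6.4786) cross=-47.405
  mode + wants cross > 0 → take C=(1.0257,0.7169) (cross=47.405)
ex = (C−B)/|BC| = (0.3851,0.9229); ey = (-0.9229,0.3851)
P = B + -3.11·ex + 3.39·ey = (-5.2260,-5.4621)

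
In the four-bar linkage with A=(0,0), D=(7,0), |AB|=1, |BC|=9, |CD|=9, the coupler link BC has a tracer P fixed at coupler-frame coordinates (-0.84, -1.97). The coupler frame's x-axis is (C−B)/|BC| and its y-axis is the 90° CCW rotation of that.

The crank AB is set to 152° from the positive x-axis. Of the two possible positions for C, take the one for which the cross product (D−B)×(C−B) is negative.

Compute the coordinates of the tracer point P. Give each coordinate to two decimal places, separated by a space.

A=(0,0), D=(7.00,0)
B = A + 1.00·(cos152°, sin152°) = (-0.8829, 0.4695)
|BD| = 7.8969
circle(B,9.00) ∩ circle(D,9.00): a=3.9485, h=8.0876
  candidates: C₊=(3.5393,8.3081) cross=63.867; C₋=(2.5777,-7.8386) cross=-63.867
  mode - wants cross < 0 → take C=(2.5777,-7.8386) (cross=-63.867)
ex = (C−B)/|BC| = (0.3845,-0.9231); ey = (0.9231,0.3845)
P = B + -0.84·ex + -1.97·ey = (-3.0245,0.4874)

-3.02 0.49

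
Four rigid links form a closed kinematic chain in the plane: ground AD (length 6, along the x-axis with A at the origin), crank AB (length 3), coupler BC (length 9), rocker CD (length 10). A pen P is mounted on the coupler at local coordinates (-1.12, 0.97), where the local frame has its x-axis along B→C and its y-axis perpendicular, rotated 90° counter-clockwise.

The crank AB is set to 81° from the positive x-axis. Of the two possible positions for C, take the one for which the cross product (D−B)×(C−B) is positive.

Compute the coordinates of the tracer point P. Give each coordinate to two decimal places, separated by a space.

-0.99 2.69

A=(0,0), D=(6.00,0)
B = A + 3.00·(cos81°, sin81°) = (0.4693, 2.9631)
|BD| = 6.2744
circle(B,9.00) ∩ circle(D,10.00): a=1.6231, h=8.8524
  candidates: C₊=(6.0806,9.9997) cross=55.544; C₋=(-2.2805,-5.6066) cross=-55.544
  mode + wants cross > 0 → take C=(6.0806,9.9997) (cross=55.544)
ex = (C−B)/|BC| = (0.6235,0.7818); ey = (-0.7818,0.6235)
P = B + -1.12·ex + 0.97·ey = (-0.9874,2.6922)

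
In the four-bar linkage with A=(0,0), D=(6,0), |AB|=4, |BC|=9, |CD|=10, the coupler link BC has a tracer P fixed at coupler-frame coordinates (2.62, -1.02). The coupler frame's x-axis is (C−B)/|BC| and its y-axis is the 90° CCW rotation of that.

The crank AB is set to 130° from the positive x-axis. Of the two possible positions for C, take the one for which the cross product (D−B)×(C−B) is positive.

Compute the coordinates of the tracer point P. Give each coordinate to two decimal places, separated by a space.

A=(0,0), D=(6.00,0)
B = A + 4.00·(cos130°, sin130°) = (-2.5712, 3.0642)
|BD| = 9.1024
circle(B,9.00) ∩ circle(D,10.00): a=3.5075, h=8.2884
  candidates: C₊=(3.5218,9.6881) cross=75.444; C₋=(-2.0585,-5.9212) cross=-75.444
  mode + wants cross > 0 → take C=(3.5218,9.6881) (cross=75.444)
ex = (C−B)/|BC| = (0.6770,0.7360); ey = (-0.7360,0.6770)
P = B + 2.62·ex + -1.02·ey = (-0.0467,4.3019)

-0.05 4.30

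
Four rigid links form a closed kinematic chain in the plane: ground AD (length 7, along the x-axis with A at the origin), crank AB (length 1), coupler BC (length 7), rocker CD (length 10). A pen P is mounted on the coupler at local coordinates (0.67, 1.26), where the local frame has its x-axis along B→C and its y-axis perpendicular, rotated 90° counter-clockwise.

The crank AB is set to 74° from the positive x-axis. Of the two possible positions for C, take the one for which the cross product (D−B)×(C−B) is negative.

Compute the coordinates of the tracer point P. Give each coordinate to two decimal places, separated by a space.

A=(0,0), D=(7.00,0)
B = A + 1.00·(cos74°, sin74°) = (0.2756, 0.9613)
|BD| = 6.7927
circle(B,7.00) ∩ circle(D,10.00): a=-0.3577, h=6.9909
  candidates: C₊=(0.9109,7.9324) cross=47.487; C₋=(-1.0677,-5.9086) cross=-47.487
  mode - wants cross < 0 → take C=(-1.0677,-5.9086) (cross=-47.487)
ex = (C−B)/|BC| = (-0.1919,-0.9814); ey = (0.9814,-0.1919)
P = B + 0.67·ex + 1.26·ey = (1.3836,0.0619)

1.38 0.06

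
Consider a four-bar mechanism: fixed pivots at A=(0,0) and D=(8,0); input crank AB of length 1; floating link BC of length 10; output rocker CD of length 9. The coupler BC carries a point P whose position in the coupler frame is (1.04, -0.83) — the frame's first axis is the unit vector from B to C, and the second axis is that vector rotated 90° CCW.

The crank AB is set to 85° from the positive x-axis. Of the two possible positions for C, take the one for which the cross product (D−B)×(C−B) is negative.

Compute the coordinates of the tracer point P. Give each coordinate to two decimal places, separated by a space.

-0.25 -0.29

A=(0,0), D=(8.00,0)
B = A + 1.00·(cos85°, sin85°) = (0.0872, 0.9962)
|BD| = 7.9753
circle(B,10.00) ∩ circle(D,9.00): a=5.1788, h=8.5545
  candidates: C₊=(6.2940,8.8368) cross=68.225; C₋=(4.1569,-8.1382) cross=-68.225
  mode - wants cross < 0 → take C=(4.1569,-8.1382) (cross=-68.225)
ex = (C−B)/|BC| = (0.4070,-0.9134); ey = (0.9134,0.4070)
P = B + 1.04·ex + -0.83·ey = (-0.2477,-0.2916)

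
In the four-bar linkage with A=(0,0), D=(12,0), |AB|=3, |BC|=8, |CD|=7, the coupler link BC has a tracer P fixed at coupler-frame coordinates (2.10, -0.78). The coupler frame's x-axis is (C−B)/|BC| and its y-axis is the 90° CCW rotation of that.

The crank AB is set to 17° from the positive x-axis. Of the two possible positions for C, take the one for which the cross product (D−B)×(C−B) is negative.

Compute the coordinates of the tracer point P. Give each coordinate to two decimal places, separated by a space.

3.51 -1.27

A=(0,0), D=(12.00,0)
B = A + 3.00·(cos17°, sin17°) = (2.8689, 0.8771)
|BD| = 9.1731
circle(B,8.00) ∩ circle(D,7.00): a=5.4042, h=5.8987
  candidates: C₊=(8.8123,6.2321) cross=54.110; C₋=(7.6843,-5.5113) cross=-54.110
  mode - wants cross < 0 → take C=(7.6843,-5.5113) (cross=-54.110)
ex = (C−B)/|BC| = (0.6019,-0.7986); ey = (0.7986,0.6019)
P = B + 2.10·ex + -0.78·ey = (3.5101,-1.2693)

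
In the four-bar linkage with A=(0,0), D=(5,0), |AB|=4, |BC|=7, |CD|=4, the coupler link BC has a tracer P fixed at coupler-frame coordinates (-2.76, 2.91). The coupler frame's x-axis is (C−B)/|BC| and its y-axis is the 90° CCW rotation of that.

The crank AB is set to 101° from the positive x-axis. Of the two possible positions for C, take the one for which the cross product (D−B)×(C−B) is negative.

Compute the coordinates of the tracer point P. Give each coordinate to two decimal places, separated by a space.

A=(0,0), D=(5.00,0)
B = A + 4.00·(cos101°, sin101°) = (-0.7632, 3.9265)
|BD| = 6.9737
circle(B,7.00) ∩ circle(D,4.00): a=5.8529, h=3.8398
  candidates: C₊=(6.2357,3.8043) cross=26.777; C₋=(1.9118,-2.5422) cross=-26.777
  mode - wants cross < 0 → take C=(1.9118,-2.5422) (cross=-26.777)
ex = (C−B)/|BC| = (0.3821,-0.9241); ey = (0.9241,0.3821)
P = B + -2.76·ex + 2.91·ey = (0.8712,7.5891)

0.87 7.59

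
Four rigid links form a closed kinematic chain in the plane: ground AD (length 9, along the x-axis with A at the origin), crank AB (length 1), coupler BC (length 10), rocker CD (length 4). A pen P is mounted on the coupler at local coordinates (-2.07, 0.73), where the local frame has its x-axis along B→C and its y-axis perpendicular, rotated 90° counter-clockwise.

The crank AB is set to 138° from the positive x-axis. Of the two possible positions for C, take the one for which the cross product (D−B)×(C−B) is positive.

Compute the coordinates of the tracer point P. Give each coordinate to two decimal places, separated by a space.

A=(0,0), D=(9.00,0)
B = A + 1.00·(cos138°, sin138°) = (-0.7431, 0.6691)
|BD| = 9.7661
circle(B,10.00) ∩ circle(D,4.00): a=9.1836, h=3.9574
  candidates: C₊=(8.6901,3.9880) cross=38.648; C₋=(8.1478,-3.9082) cross=-38.648
  mode + wants cross > 0 → take C=(8.6901,3.9880) (cross=38.648)
ex = (C−B)/|BC| = (0.9433,0.3319); ey = (-0.3319,0.9433)
P = B + -2.07·ex + 0.73·ey = (-2.9381,0.6708)

-2.94 0.67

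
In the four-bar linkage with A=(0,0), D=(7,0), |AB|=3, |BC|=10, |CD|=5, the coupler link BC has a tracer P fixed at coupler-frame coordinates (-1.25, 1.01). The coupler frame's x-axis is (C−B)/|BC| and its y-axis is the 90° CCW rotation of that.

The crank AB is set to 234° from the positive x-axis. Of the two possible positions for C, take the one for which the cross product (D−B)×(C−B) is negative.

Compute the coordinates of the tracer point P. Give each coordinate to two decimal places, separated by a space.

-2.72 -1.14

A=(0,0), D=(7.00,0)
B = A + 3.00·(cos234°, sin234°) = (-1.7634, -2.4271)
|BD| = 9.0932
circle(B,10.00) ∩ circle(D,5.00): a=8.6706, h=4.9821
  candidates: C₊=(5.2629,4.6885) cross=45.303; C₋=(7.9224,-4.9142) cross=-45.303
  mode - wants cross < 0 → take C=(7.9224,-4.9142) (cross=-45.303)
ex = (C−B)/|BC| = (0.9686,-0.2487); ey = (0.2487,0.9686)
P = B + -1.25·ex + 1.01·ey = (-2.7229,-1.1379)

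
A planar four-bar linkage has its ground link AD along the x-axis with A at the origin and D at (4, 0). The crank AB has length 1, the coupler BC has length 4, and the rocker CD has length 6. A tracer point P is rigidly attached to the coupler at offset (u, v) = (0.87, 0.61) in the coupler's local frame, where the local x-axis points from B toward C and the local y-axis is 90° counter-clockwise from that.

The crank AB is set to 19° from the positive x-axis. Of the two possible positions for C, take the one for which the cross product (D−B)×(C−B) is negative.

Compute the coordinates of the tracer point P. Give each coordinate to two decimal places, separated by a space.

A=(0,0), D=(4.00,0)
B = A + 1.00·(cos19°, sin19°) = (0.9455, 0.3256)
|BD| = 3.0718
circle(B,4.00) ∩ circle(D,6.00): a=-1.7195, h=3.6115
  candidates: C₊=(-0.3816,4.0990) cross=11.094; C₋=(-1.1471,-3.0834) cross=-11.094
  mode - wants cross < 0 → take C=(-1.1471,-3.0834) (cross=-11.094)
ex = (C−B)/|BC| = (-0.5232,-0.8522); ey = (0.8522,-0.5232)
P = B + 0.87·ex + 0.61·ey = (1.0102,-0.7350)

1.01 -0.74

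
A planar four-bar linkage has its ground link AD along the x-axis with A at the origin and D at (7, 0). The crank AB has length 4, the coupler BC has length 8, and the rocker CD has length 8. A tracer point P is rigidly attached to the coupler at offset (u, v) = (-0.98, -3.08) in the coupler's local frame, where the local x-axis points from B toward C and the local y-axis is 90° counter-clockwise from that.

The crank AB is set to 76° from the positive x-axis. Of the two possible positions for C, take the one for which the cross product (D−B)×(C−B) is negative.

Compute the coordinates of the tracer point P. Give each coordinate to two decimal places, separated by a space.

A=(0,0), D=(7.00,0)
B = A + 4.00·(cos76°, sin76°) = (0.9677, 3.8812)
|BD| = 7.1730
circle(B,8.00) ∩ circle(D,8.00): a=3.5865, h=7.1510
  candidates: C₊=(7.8531,7.9544) cross=51.294; C₋=(0.1146,-4.0732) cross=-51.294
  mode - wants cross < 0 → take C=(0.1146,-4.0732) (cross=-51.294)
ex = (C−B)/|BC| = (-0.1066,-0.9943); ey = (0.9943,-0.1066)
P = B + -0.98·ex + -3.08·ey = (-1.9902,5.1840)

-1.99 5.18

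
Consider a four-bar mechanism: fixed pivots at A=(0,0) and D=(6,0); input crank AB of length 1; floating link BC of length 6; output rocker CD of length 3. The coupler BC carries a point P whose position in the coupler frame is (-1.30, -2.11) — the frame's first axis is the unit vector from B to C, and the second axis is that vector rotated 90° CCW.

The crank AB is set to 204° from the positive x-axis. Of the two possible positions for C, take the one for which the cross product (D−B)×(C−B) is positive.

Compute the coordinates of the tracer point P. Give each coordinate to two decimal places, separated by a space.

A=(0,0), D=(6.00,0)
B = A + 1.00·(cos204°, sin204°) = (-0.9135, -0.4067)
|BD| = 6.9255
circle(B,6.00) ∩ circle(D,3.00): a=5.4121, h=2.5903
  candidates: C₊=(4.3371,2.4969) cross=17.939; C₋=(4.6413,-2.6747) cross=-17.939
  mode + wants cross > 0 → take C=(4.3371,2.4969) (cross=17.939)
ex = (C−B)/|BC| = (0.8751,0.4839); ey = (-0.4839,0.8751)
P = B + -1.30·ex + -2.11·ey = (-1.0301,-2.8823)

-1.03 -2.88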